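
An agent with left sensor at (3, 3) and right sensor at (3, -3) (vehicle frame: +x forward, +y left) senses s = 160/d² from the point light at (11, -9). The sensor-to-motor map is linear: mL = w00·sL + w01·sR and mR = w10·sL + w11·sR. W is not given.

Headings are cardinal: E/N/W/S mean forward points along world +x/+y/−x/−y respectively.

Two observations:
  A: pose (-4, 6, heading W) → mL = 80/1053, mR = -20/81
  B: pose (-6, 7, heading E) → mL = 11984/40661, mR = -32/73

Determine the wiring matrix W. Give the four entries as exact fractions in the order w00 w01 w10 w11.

-1/2 1 0 -1

obs A: pose=(-4,6,W) → sL=40/117, sR=20/81, mL=80/1053, mR=-20/81
obs B: pose=(-6,7,E) → sL=160/557, sR=32/73, mL=11984/40661, mR=-32/73
sensor matrix S = [[40/117, 20/81], [160/557, 32/73]]; det S = 3379840/42816033
solve [mL_A; mL_B] = S·[w00; w01] and [mR_A; mR_B] = S·[w10; w11]:
  w00 = -1/2, w01 = 1, w10 = 0, w11 = -1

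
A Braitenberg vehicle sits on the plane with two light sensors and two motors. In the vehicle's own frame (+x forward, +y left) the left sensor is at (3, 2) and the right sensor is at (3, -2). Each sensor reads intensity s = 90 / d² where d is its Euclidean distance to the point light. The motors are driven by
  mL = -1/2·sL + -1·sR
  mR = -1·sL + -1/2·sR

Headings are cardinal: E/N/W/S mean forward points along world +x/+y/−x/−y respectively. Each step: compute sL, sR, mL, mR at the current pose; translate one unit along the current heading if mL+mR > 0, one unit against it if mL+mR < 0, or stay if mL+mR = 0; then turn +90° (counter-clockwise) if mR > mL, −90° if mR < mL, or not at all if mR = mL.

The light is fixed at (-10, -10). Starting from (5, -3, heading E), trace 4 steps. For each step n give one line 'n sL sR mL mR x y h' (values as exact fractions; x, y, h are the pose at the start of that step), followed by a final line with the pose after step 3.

0 2/9 90/349 -1159/3141 -1103/3141 5 -3 E
1 45/122 45/178 -9495/21716 -10755/21716 4 -3 N
2 90/353 18/61 -9099/21533 -8667/21533 4 -4 E
3 45/101 5/17 -1775/3434 -2035/3434 3 -4 N
final 3 -5 E

n=0: pose=(5,-3,E); sL=2/9, sR=90/349; mL=-1159/3141, mR=-1103/3141; mL+mR=-754/1047 → advance -1; mR−mL=56/3141 → turn +1·90°
n=1: pose=(4,-3,N); sL=45/122, sR=45/178; mL=-9495/21716, mR=-10755/21716; mL+mR=-10125/10858 → advance -1; mR−mL=-315/5429 → turn -1·90°
n=2: pose=(4,-4,E); sL=90/353, sR=18/61; mL=-9099/21533, mR=-8667/21533; mL+mR=-17766/21533 → advance -1; mR−mL=432/21533 → turn +1·90°
n=3: pose=(3,-4,N); sL=45/101, sR=5/17; mL=-1775/3434, mR=-2035/3434; mL+mR=-1905/1717 → advance -1; mR−mL=-130/1717 → turn -1·90°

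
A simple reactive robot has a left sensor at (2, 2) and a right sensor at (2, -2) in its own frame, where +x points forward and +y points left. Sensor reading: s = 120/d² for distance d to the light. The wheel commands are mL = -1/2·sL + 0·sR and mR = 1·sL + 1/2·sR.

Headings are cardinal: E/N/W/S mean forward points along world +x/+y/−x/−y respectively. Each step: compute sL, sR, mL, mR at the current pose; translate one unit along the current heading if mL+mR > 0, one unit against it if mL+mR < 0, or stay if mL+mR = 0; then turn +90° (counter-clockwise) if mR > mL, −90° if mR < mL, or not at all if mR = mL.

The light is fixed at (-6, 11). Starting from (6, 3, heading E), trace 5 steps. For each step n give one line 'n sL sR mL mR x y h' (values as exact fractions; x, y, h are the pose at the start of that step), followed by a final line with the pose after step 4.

0 15/29 15/37 -15/58 1545/2146 6 3 E
1 120/157 40/87 -60/157 13580/13659 7 3 N
2 60/101 60/73 -30/101 7410/7373 7 4 W
3 120/277 120/181 -60/277 38340/50137 6 4 S
4 15/29 15/37 -15/58 1545/2146 6 3 E
final 7 3 N

n=0: pose=(6,3,E); sL=15/29, sR=15/37; mL=-15/58, mR=1545/2146; mL+mR=495/1073 → advance +1; mR−mL=1050/1073 → turn +1·90°
n=1: pose=(7,3,N); sL=120/157, sR=40/87; mL=-60/157, mR=13580/13659; mL+mR=8360/13659 → advance +1; mR−mL=18800/13659 → turn +1·90°
n=2: pose=(7,4,W); sL=60/101, sR=60/73; mL=-30/101, mR=7410/7373; mL+mR=5220/7373 → advance +1; mR−mL=9600/7373 → turn +1·90°
n=3: pose=(6,4,S); sL=120/277, sR=120/181; mL=-60/277, mR=38340/50137; mL+mR=27480/50137 → advance +1; mR−mL=49200/50137 → turn +1·90°
n=4: pose=(6,3,E); sL=15/29, sR=15/37; mL=-15/58, mR=1545/2146; mL+mR=495/1073 → advance +1; mR−mL=1050/1073 → turn +1·90°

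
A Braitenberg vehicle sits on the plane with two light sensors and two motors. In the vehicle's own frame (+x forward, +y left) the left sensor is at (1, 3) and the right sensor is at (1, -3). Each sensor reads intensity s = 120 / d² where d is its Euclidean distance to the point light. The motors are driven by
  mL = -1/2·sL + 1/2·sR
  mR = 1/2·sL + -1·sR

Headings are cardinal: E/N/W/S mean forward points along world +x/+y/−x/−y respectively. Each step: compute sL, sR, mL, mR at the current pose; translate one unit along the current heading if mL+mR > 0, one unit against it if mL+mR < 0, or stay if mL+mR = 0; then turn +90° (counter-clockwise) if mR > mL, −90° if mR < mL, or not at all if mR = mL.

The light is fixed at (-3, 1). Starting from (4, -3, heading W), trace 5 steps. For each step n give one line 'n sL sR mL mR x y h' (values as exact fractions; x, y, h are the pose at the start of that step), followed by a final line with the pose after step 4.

n=0: pose=(4,-3,W); sL=24/17, sR=120/37; mL=576/629, mR=-1596/629; mL+mR=-60/37 → advance -1; mR−mL=-2172/629 → turn -1·90°
n=1: pose=(5,-3,N); sL=60/17, sR=12/13; mL=-288/221, mR=186/221; mL+mR=-6/13 → advance -1; mR−mL=474/221 → turn +1·90°
n=2: pose=(5,-4,W); sL=120/113, sR=120/53; mL=3600/5989, mR=-10380/5989; mL+mR=-60/53 → advance -1; mR−mL=-13980/5989 → turn -1·90°
n=3: pose=(6,-4,N); sL=30/13, sR=3/4; mL=-81/104, mR=21/52; mL+mR=-3/8 → advance -1; mR−mL=123/104 → turn +1·90°
n=4: pose=(6,-5,W); sL=24/29, sR=120/73; mL=864/2117, mR=-2604/2117; mL+mR=-60/73 → advance -1; mR−mL=-3468/2117 → turn -1·90°

0 24/17 120/37 576/629 -1596/629 4 -3 W
1 60/17 12/13 -288/221 186/221 5 -3 N
2 120/113 120/53 3600/5989 -10380/5989 5 -4 W
3 30/13 3/4 -81/104 21/52 6 -4 N
4 24/29 120/73 864/2117 -2604/2117 6 -5 W
final 7 -5 N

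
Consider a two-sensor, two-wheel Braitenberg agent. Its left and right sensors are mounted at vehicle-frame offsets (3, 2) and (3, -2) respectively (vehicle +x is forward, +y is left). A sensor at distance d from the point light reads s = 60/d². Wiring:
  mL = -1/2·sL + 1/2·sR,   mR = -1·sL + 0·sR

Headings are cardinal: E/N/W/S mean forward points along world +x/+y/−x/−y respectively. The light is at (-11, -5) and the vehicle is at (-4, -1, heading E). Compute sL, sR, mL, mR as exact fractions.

left sensor world pos  = (-1, 1); dL² = 136
right sensor world pos = (-1, -3); dR² = 104
sL = 60/136 = 15/34
sR = 60/104 = 15/26
mL = -1/2·sL + 1/2·sR = 15/221
mR = -1·sL + 0·sR = -15/34

15/34 15/26 15/221 -15/34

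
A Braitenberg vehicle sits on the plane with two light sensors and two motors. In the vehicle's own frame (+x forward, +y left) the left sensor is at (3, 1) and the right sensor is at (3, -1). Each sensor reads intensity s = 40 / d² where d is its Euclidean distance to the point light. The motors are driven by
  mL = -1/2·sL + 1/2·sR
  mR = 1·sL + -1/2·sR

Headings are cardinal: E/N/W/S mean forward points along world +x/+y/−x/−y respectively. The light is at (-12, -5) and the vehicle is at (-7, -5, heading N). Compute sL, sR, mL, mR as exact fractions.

left sensor world pos  = (-8, -2); dL² = 25
right sensor world pos = (-6, -2); dR² = 45
sL = 40/25 = 8/5
sR = 40/45 = 8/9
mL = -1/2·sL + 1/2·sR = -16/45
mR = 1·sL + -1/2·sR = 52/45

8/5 8/9 -16/45 52/45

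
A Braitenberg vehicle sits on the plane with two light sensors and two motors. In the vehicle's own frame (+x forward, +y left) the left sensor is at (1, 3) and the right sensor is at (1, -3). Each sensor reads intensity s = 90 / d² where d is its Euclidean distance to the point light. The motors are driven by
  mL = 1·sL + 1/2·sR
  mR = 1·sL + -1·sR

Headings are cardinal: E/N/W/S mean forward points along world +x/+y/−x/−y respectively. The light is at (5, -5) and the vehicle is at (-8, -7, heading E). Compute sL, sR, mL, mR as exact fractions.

18/29 90/169 4347/4901 432/4901

left sensor world pos  = (-7, -4); dL² = 145
right sensor world pos = (-7, -10); dR² = 169
sL = 90/145 = 18/29
sR = 90/169 = 90/169
mL = 1·sL + 1/2·sR = 4347/4901
mR = 1·sL + -1·sR = 432/4901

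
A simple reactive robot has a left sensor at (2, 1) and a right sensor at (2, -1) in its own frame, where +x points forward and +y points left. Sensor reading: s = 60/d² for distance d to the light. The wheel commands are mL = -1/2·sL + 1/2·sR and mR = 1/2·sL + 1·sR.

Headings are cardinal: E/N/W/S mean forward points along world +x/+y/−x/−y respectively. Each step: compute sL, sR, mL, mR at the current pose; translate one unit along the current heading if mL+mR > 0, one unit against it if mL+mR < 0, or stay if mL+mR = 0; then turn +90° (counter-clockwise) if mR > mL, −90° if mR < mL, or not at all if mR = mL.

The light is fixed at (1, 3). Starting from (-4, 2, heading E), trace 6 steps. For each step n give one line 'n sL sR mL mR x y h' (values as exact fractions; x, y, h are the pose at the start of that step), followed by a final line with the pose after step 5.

n=0: pose=(-4,2,E); sL=20/3, sR=60/13; mL=-40/39, mR=310/39; mL+mR=90/13 → advance +1; mR−mL=350/39 → turn +1·90°
n=1: pose=(-3,2,N); sL=30/13, sR=6; mL=24/13, mR=93/13; mL+mR=9 → advance +1; mR−mL=69/13 → turn +1·90°
n=2: pose=(-3,3,W); sL=60/37, sR=60/37; mL=0, mR=90/37; mL+mR=90/37 → advance +1; mR−mL=90/37 → turn +1·90°
n=3: pose=(-4,3,S); sL=3, sR=3/2; mL=-3/4, mR=3; mL+mR=9/4 → advance +1; mR−mL=15/4 → turn +1·90°
n=4: pose=(-4,2,E); sL=20/3, sR=60/13; mL=-40/39, mR=310/39; mL+mR=90/13 → advance +1; mR−mL=350/39 → turn +1·90°
n=5: pose=(-3,2,N); sL=30/13, sR=6; mL=24/13, mR=93/13; mL+mR=9 → advance +1; mR−mL=69/13 → turn +1·90°

0 20/3 60/13 -40/39 310/39 -4 2 E
1 30/13 6 24/13 93/13 -3 2 N
2 60/37 60/37 0 90/37 -3 3 W
3 3 3/2 -3/4 3 -4 3 S
4 20/3 60/13 -40/39 310/39 -4 2 E
5 30/13 6 24/13 93/13 -3 2 N
final -3 3 W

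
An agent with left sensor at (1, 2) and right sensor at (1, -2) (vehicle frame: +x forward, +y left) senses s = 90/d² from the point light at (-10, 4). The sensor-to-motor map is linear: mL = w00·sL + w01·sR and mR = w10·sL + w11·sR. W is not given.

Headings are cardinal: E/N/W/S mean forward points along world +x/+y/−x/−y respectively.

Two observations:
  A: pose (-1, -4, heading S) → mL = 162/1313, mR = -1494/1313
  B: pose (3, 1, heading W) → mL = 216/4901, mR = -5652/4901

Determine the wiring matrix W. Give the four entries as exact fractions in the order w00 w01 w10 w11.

obs A: pose=(-1,-4,S) → sL=45/101, sR=9/13, mL=162/1313, mR=-1494/1313
obs B: pose=(3,1,W) → sL=90/169, sR=18/29, mL=216/4901, mR=-5652/4901
sensor matrix S = [[45/101, 9/13], [90/169, 18/29]]; det S = -592920/6435013
solve [mL_A; mL_B] = S·[w00; w01] and [mR_A; mR_B] = S·[w10; w11]:
  w00 = -1/2, w01 = 1/2, w10 = -1, w11 = -1

-1/2 1/2 -1 -1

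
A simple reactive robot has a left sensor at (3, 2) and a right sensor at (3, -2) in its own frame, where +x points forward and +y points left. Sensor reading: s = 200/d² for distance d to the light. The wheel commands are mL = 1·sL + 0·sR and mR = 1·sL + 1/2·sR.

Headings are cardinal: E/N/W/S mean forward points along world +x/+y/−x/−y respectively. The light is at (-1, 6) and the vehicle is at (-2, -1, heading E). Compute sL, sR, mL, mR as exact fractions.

left sensor world pos  = (1, 1); dL² = 29
right sensor world pos = (1, -3); dR² = 85
sL = 200/29 = 200/29
sR = 200/85 = 40/17
mL = 1·sL + 0·sR = 200/29
mR = 1·sL + 1/2·sR = 3980/493

200/29 40/17 200/29 3980/493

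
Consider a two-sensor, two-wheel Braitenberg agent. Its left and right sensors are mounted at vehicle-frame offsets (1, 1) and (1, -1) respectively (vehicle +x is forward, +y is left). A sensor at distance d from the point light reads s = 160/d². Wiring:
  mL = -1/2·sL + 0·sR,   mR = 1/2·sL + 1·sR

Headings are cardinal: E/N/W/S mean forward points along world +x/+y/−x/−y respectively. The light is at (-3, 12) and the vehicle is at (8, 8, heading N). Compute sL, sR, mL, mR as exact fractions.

160/109 160/153 -80/109 29680/16677

left sensor world pos  = (7, 9); dL² = 109
right sensor world pos = (9, 9); dR² = 153
sL = 160/109 = 160/109
sR = 160/153 = 160/153
mL = -1/2·sL + 0·sR = -80/109
mR = 1/2·sL + 1·sR = 29680/16677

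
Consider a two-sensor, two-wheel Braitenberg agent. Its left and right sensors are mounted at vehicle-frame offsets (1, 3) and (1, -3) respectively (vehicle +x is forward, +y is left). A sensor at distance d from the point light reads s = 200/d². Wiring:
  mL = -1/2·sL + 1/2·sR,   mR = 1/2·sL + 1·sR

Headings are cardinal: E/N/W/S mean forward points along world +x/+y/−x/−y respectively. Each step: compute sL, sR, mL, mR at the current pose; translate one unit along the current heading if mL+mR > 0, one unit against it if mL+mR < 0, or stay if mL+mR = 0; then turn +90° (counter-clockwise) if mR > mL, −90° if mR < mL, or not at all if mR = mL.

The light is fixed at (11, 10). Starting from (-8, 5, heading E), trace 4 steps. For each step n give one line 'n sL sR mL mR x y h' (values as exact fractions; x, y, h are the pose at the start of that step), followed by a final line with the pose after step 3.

0 25/41 50/97 -375/7954 6525/7954 -8 5 E
1 200/457 200/241 21600/110137 115500/110137 -7 5 N
2 20/41 100/181 240/7421 5910/7421 -7 6 W
3 200/281 200/509 -22800/143029 107100/143029 -8 6 S
final -8 5 E

n=0: pose=(-8,5,E); sL=25/41, sR=50/97; mL=-375/7954, mR=6525/7954; mL+mR=75/97 → advance +1; mR−mL=3450/3977 → turn +1·90°
n=1: pose=(-7,5,N); sL=200/457, sR=200/241; mL=21600/110137, mR=115500/110137; mL+mR=300/241 → advance +1; mR−mL=93900/110137 → turn +1·90°
n=2: pose=(-7,6,W); sL=20/41, sR=100/181; mL=240/7421, mR=5910/7421; mL+mR=150/181 → advance +1; mR−mL=5670/7421 → turn +1·90°
n=3: pose=(-8,6,S); sL=200/281, sR=200/509; mL=-22800/143029, mR=107100/143029; mL+mR=300/509 → advance +1; mR−mL=129900/143029 → turn +1·90°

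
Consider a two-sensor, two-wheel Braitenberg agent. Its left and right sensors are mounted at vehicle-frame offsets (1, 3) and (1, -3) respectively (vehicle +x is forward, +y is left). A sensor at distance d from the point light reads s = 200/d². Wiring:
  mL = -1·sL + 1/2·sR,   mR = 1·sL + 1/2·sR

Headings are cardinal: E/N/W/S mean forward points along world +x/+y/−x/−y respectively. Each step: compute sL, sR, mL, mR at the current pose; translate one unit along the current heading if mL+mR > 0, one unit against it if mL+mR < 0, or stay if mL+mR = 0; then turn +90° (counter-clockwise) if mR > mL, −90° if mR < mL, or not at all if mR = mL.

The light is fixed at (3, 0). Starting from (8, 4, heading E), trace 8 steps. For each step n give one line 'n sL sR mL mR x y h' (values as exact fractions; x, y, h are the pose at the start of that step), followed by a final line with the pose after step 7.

0 40/17 200/37 220/629 3180/629 8 4 E
1 100/17 100/53 -4450/901 6150/901 9 4 N
2 200/29 200/89 -14900/2581 20700/2581 9 5 W
3 5/2 10 5/2 15/2 8 5 S
4 40/17 200/37 220/629 3180/629 8 4 E
5 100/17 100/53 -4450/901 6150/901 9 4 N
6 200/29 200/89 -14900/2581 20700/2581 9 5 W
7 5/2 10 5/2 15/2 8 5 S
final 8 4 E

n=0: pose=(8,4,E); sL=40/17, sR=200/37; mL=220/629, mR=3180/629; mL+mR=200/37 → advance +1; mR−mL=80/17 → turn +1·90°
n=1: pose=(9,4,N); sL=100/17, sR=100/53; mL=-4450/901, mR=6150/901; mL+mR=100/53 → advance +1; mR−mL=200/17 → turn +1·90°
n=2: pose=(9,5,W); sL=200/29, sR=200/89; mL=-14900/2581, mR=20700/2581; mL+mR=200/89 → advance +1; mR−mL=400/29 → turn +1·90°
n=3: pose=(8,5,S); sL=5/2, sR=10; mL=5/2, mR=15/2; mL+mR=10 → advance +1; mR−mL=5 → turn +1·90°
n=4: pose=(8,4,E); sL=40/17, sR=200/37; mL=220/629, mR=3180/629; mL+mR=200/37 → advance +1; mR−mL=80/17 → turn +1·90°
n=5: pose=(9,4,N); sL=100/17, sR=100/53; mL=-4450/901, mR=6150/901; mL+mR=100/53 → advance +1; mR−mL=200/17 → turn +1·90°
n=6: pose=(9,5,W); sL=200/29, sR=200/89; mL=-14900/2581, mR=20700/2581; mL+mR=200/89 → advance +1; mR−mL=400/29 → turn +1·90°
n=7: pose=(8,5,S); sL=5/2, sR=10; mL=5/2, mR=15/2; mL+mR=10 → advance +1; mR−mL=5 → turn +1·90°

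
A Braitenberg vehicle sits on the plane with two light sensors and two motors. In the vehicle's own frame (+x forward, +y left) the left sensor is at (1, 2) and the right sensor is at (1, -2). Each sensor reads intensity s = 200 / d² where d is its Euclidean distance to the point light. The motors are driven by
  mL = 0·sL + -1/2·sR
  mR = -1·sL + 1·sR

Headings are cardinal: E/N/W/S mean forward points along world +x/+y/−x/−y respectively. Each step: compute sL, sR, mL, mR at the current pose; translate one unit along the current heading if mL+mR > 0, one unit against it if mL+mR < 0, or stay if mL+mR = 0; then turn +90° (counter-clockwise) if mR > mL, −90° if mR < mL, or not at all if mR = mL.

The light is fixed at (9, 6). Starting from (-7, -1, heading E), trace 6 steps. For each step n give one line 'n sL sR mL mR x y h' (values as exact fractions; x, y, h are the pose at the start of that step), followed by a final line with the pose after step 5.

0 4/5 100/153 -50/153 -112/765 -7 -1 E
1 200/397 200/261 -100/261 27200/103617 -8 -1 N
2 25/53 5/9 -5/18 40/477 -8 -2 W
3 200/277 40/81 -20/81 -5120/22437 -7 -2 S
4 4/5 100/153 -50/153 -112/765 -7 -1 E
5 200/397 200/261 -100/261 27200/103617 -8 -1 N
final -8 -2 W

n=0: pose=(-7,-1,E); sL=4/5, sR=100/153; mL=-50/153, mR=-112/765; mL+mR=-362/765 → advance -1; mR−mL=46/255 → turn +1·90°
n=1: pose=(-8,-1,N); sL=200/397, sR=200/261; mL=-100/261, mR=27200/103617; mL+mR=-12500/103617 → advance -1; mR−mL=22300/34539 → turn +1·90°
n=2: pose=(-8,-2,W); sL=25/53, sR=5/9; mL=-5/18, mR=40/477; mL+mR=-185/954 → advance -1; mR−mL=115/318 → turn +1·90°
n=3: pose=(-7,-2,S); sL=200/277, sR=40/81; mL=-20/81, mR=-5120/22437; mL+mR=-10660/22437 → advance -1; mR−mL=140/7479 → turn +1·90°
n=4: pose=(-7,-1,E); sL=4/5, sR=100/153; mL=-50/153, mR=-112/765; mL+mR=-362/765 → advance -1; mR−mL=46/255 → turn +1·90°
n=5: pose=(-8,-1,N); sL=200/397, sR=200/261; mL=-100/261, mR=27200/103617; mL+mR=-12500/103617 → advance -1; mR−mL=22300/34539 → turn +1·90°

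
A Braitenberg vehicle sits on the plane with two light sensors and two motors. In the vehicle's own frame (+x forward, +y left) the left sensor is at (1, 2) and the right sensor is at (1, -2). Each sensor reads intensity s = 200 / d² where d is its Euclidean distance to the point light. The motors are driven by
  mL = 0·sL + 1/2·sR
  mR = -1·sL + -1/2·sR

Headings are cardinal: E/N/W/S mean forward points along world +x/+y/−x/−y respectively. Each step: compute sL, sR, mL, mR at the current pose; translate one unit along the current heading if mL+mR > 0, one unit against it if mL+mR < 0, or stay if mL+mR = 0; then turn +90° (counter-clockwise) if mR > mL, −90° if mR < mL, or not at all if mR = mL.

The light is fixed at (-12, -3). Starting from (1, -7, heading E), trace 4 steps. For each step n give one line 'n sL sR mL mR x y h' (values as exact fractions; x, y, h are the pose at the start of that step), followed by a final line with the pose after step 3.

0 1 25/29 25/58 -83/58 1 -7 E
1 200/221 8/5 4/5 -1884/1105 0 -7 S
2 100/73 100/61 50/61 -9750/4453 0 -6 W
3 8/5 200/229 100/229 -2332/1145 1 -6 N
final 1 -7 E

n=0: pose=(1,-7,E); sL=1, sR=25/29; mL=25/58, mR=-83/58; mL+mR=-1 → advance -1; mR−mL=-54/29 → turn -1·90°
n=1: pose=(0,-7,S); sL=200/221, sR=8/5; mL=4/5, mR=-1884/1105; mL+mR=-200/221 → advance -1; mR−mL=-2768/1105 → turn -1·90°
n=2: pose=(0,-6,W); sL=100/73, sR=100/61; mL=50/61, mR=-9750/4453; mL+mR=-100/73 → advance -1; mR−mL=-13400/4453 → turn -1·90°
n=3: pose=(1,-6,N); sL=8/5, sR=200/229; mL=100/229, mR=-2332/1145; mL+mR=-8/5 → advance -1; mR−mL=-2832/1145 → turn -1·90°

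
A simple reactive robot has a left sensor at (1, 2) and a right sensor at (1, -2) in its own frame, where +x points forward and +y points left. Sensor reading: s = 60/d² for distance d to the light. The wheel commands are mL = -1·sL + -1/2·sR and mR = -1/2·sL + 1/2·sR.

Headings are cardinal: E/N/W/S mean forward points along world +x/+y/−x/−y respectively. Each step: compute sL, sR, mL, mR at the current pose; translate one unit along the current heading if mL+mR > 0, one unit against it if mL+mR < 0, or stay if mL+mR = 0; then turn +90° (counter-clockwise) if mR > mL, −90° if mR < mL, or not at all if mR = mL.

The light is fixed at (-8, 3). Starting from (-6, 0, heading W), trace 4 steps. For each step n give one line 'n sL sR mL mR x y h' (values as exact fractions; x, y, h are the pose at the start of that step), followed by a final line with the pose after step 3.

n=0: pose=(-6,0,W); sL=30/13, sR=30; mL=-225/13, mR=180/13; mL+mR=-45/13 → advance -1; mR−mL=405/13 → turn +1·90°
n=1: pose=(-5,0,S); sL=60/41, sR=60/17; mL=-2250/697, mR=720/697; mL+mR=-90/41 → advance -1; mR−mL=2970/697 → turn +1·90°
n=2: pose=(-5,1,E); sL=15/4, sR=15/8; mL=-75/16, mR=-15/16; mL+mR=-45/8 → advance -1; mR−mL=15/4 → turn +1·90°
n=3: pose=(-6,1,N); sL=60, sR=60/17; mL=-1050/17, mR=-480/17; mL+mR=-90 → advance -1; mR−mL=570/17 → turn +1·90°

0 30/13 30 -225/13 180/13 -6 0 W
1 60/41 60/17 -2250/697 720/697 -5 0 S
2 15/4 15/8 -75/16 -15/16 -5 1 E
3 60 60/17 -1050/17 -480/17 -6 1 N
final -6 0 W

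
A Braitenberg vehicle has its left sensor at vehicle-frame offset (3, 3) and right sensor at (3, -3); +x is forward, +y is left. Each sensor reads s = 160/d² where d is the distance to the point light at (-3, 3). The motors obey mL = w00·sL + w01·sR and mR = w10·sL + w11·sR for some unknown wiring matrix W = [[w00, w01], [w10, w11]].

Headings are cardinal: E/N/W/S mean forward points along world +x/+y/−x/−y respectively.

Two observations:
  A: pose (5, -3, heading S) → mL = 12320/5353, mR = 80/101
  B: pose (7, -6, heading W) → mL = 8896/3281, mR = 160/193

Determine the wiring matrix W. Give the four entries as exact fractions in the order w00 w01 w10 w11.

1 1 1 0

obs A: pose=(5,-3,S) → sL=80/101, sR=80/53, mL=12320/5353, mR=80/101
obs B: pose=(7,-6,W) → sL=160/193, sR=32/17, mL=8896/3281, mR=160/193
sensor matrix S = [[80/101, 80/53], [160/193, 32/17]]; det S = 4208640/17563193
solve [mL_A; mL_B] = S·[w00; w01] and [mR_A; mR_B] = S·[w10; w11]:
  w00 = 1, w01 = 1, w10 = 1, w11 = 0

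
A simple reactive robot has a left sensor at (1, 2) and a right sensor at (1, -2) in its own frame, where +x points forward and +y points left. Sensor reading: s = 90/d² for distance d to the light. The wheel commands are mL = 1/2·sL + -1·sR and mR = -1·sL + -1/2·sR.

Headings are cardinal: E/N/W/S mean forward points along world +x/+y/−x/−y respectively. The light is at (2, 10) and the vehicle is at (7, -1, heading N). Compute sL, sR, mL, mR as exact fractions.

left sensor world pos  = (5, 0); dL² = 109
right sensor world pos = (9, 0); dR² = 149
sL = 90/109 = 90/109
sR = 90/149 = 90/149
mL = 1/2·sL + -1·sR = -3105/16241
mR = -1·sL + -1/2·sR = -18315/16241

90/109 90/149 -3105/16241 -18315/16241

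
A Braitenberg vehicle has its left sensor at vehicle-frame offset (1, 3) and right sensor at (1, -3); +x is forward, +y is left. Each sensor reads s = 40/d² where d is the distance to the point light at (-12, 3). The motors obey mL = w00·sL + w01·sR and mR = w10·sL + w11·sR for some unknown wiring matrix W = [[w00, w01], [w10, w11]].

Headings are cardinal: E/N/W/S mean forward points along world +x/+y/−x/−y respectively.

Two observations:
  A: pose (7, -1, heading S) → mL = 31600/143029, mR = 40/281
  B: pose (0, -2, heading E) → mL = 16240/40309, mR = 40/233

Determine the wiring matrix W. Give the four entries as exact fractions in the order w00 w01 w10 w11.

obs A: pose=(7,-1,S) → sL=40/509, sR=40/281, mL=31600/143029, mR=40/281
obs B: pose=(0,-2,E) → sL=40/173, sR=40/233, mL=16240/40309, mR=40/233
sensor matrix S = [[40/509, 40/281], [40/173, 40/233]]; det S = -111974400/5765355961
solve [mL_A; mL_B] = S·[w00; w01] and [mR_A; mR_B] = S·[w10; w11]:
  w00 = 1, w01 = 1, w10 = 0, w11 = 1

1 1 0 1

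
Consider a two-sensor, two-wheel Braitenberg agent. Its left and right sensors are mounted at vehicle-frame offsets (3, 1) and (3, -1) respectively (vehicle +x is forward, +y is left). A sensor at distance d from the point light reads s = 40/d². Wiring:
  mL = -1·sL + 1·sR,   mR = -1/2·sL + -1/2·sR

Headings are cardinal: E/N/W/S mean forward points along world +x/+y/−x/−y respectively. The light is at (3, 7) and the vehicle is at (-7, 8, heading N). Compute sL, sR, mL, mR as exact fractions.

left sensor world pos  = (-8, 11); dL² = 137
right sensor world pos = (-6, 11); dR² = 97
sL = 40/137 = 40/137
sR = 40/97 = 40/97
mL = -1·sL + 1·sR = 1600/13289
mR = -1/2·sL + -1/2·sR = -4680/13289

40/137 40/97 1600/13289 -4680/13289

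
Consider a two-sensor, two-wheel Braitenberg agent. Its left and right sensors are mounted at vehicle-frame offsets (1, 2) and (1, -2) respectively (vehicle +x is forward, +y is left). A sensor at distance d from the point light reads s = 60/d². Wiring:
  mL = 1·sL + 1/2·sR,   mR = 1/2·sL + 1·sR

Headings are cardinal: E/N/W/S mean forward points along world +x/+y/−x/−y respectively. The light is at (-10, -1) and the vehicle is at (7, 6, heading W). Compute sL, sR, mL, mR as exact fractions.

60/281 60/337 28650/94697 26970/94697

left sensor world pos  = (6, 4); dL² = 281
right sensor world pos = (6, 8); dR² = 337
sL = 60/281 = 60/281
sR = 60/337 = 60/337
mL = 1·sL + 1/2·sR = 28650/94697
mR = 1/2·sL + 1·sR = 26970/94697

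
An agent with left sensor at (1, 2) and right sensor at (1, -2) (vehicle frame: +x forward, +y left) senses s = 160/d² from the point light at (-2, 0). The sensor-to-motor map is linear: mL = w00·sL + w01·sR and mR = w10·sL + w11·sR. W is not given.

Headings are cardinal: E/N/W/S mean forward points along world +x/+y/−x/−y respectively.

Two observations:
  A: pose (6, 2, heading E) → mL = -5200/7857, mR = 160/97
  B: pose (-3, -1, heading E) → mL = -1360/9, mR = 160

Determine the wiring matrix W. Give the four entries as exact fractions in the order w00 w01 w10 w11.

-1 1/2 1 0

obs A: pose=(6,2,E) → sL=160/97, sR=160/81, mL=-5200/7857, mR=160/97
obs B: pose=(-3,-1,E) → sL=160, sR=160/9, mL=-1360/9, mR=160
sensor matrix S = [[160/97, 160/81], [160, 160/9]]; det S = -2252800/7857
solve [mL_A; mL_B] = S·[w00; w01] and [mR_A; mR_B] = S·[w10; w11]:
  w00 = -1, w01 = 1/2, w10 = 1, w11 = 0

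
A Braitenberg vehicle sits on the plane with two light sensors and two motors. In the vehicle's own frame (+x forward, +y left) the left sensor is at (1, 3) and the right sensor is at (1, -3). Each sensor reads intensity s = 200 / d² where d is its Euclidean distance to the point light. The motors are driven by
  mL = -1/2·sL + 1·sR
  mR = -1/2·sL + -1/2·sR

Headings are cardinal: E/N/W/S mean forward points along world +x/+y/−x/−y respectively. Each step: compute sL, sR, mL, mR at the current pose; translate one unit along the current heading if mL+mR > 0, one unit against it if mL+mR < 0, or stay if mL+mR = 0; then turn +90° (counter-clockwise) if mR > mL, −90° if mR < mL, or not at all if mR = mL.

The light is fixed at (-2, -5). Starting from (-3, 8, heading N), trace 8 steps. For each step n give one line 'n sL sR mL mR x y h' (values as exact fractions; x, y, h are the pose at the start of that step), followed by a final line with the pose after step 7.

0 50/53 1 28/53 -103/106 -3 8 N
1 8/9 200/81 164/81 -136/81 -3 7 E
2 20/13 20/13 10/13 -20/13 -2 7 S
3 200/101 200/257 -5500/25957 -35800/25957 -2 8 W
4 1 50/53 47/106 -103/106 -1 8 N
5 200/229 40/17 7460/3893 -6280/3893 -1 7 E
6 100/73 100/61 4250/4453 -6700/4453 0 7 S
7 200/101 200/257 -5500/25957 -35800/25957 0 8 W
final 1 8 N

n=0: pose=(-3,8,N); sL=50/53, sR=1; mL=28/53, mR=-103/106; mL+mR=-47/106 → advance -1; mR−mL=-3/2 → turn -1·90°
n=1: pose=(-3,7,E); sL=8/9, sR=200/81; mL=164/81, mR=-136/81; mL+mR=28/81 → advance +1; mR−mL=-100/27 → turn -1·90°
n=2: pose=(-2,7,S); sL=20/13, sR=20/13; mL=10/13, mR=-20/13; mL+mR=-10/13 → advance -1; mR−mL=-30/13 → turn -1·90°
n=3: pose=(-2,8,W); sL=200/101, sR=200/257; mL=-5500/25957, mR=-35800/25957; mL+mR=-41300/25957 → advance -1; mR−mL=-300/257 → turn -1·90°
n=4: pose=(-1,8,N); sL=1, sR=50/53; mL=47/106, mR=-103/106; mL+mR=-28/53 → advance -1; mR−mL=-75/53 → turn -1·90°
n=5: pose=(-1,7,E); sL=200/229, sR=40/17; mL=7460/3893, mR=-6280/3893; mL+mR=1180/3893 → advance +1; mR−mL=-60/17 → turn -1·90°
n=6: pose=(0,7,S); sL=100/73, sR=100/61; mL=4250/4453, mR=-6700/4453; mL+mR=-2450/4453 → advance -1; mR−mL=-150/61 → turn -1·90°
n=7: pose=(0,8,W); sL=200/101, sR=200/257; mL=-5500/25957, mR=-35800/25957; mL+mR=-41300/25957 → advance -1; mR−mL=-300/257 → turn -1·90°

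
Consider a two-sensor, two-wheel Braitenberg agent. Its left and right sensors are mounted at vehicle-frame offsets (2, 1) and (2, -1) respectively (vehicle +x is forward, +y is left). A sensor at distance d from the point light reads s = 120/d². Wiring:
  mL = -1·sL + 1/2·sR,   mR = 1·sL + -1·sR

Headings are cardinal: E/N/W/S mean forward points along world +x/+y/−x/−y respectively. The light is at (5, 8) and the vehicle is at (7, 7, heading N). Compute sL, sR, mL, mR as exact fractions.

left sensor world pos  = (6, 9); dL² = 2
right sensor world pos = (8, 9); dR² = 10
sL = 120/2 = 60
sR = 120/10 = 12
mL = -1·sL + 1/2·sR = -54
mR = 1·sL + -1·sR = 48

60 12 -54 48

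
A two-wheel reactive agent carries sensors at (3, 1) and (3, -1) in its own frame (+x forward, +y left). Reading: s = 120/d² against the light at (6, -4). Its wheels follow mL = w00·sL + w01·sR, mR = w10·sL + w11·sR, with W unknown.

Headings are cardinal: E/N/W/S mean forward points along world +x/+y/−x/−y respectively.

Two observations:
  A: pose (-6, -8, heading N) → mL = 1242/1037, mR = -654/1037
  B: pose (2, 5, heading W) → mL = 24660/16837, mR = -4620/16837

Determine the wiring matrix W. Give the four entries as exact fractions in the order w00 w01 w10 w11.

1 1/2 1/2 -1

obs A: pose=(-6,-8,N) → sL=12/17, sR=60/61, mL=1242/1037, mR=-654/1037
obs B: pose=(2,5,W) → sL=120/113, sR=120/149, mL=24660/16837, mR=-4620/16837
sensor matrix S = [[12/17, 60/61], [120/113, 120/149]]; det S = -8311680/17459969
solve [mL_A; mL_B] = S·[w00; w01] and [mR_A; mR_B] = S·[w10; w11]:
  w00 = 1, w01 = 1/2, w10 = 1/2, w11 = -1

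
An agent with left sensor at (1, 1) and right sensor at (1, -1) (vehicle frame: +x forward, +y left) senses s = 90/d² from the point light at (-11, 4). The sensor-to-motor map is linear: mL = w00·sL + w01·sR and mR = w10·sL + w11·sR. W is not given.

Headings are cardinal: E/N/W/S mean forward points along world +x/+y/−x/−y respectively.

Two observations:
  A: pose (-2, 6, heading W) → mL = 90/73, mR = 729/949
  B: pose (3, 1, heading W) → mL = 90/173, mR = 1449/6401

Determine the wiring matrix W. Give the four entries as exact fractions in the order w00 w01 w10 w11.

0 1 1 -1/2

obs A: pose=(-2,6,W) → sL=18/13, sR=90/73, mL=90/73, mR=729/949
obs B: pose=(3,1,W) → sL=18/37, sR=90/173, mL=90/173, mR=1449/6401
sensor matrix S = [[18/13, 90/73], [18/37, 90/173]]; det S = 732240/6074549
solve [mL_A; mL_B] = S·[w00; w01] and [mR_A; mR_B] = S·[w10; w11]:
  w00 = 0, w01 = 1, w10 = 1, w11 = -1/2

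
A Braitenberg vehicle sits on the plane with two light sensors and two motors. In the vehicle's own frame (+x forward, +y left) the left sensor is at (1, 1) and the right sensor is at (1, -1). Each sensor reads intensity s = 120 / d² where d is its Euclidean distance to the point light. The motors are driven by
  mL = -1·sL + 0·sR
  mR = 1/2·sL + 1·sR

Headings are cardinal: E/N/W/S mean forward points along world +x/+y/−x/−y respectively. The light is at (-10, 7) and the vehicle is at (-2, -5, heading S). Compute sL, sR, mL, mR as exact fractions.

left sensor world pos  = (-1, -6); dL² = 250
right sensor world pos = (-3, -6); dR² = 218
sL = 120/250 = 12/25
sR = 120/218 = 60/109
mL = -1·sL + 0·sR = -12/25
mR = 1/2·sL + 1·sR = 2154/2725

12/25 60/109 -12/25 2154/2725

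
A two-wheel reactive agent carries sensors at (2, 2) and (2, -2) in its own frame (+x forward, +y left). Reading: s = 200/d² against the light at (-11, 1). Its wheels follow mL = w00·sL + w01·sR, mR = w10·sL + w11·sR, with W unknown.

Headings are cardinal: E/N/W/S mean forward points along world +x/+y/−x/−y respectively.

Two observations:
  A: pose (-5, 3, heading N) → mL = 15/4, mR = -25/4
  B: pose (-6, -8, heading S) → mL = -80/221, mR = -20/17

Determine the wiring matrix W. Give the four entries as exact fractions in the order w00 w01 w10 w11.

1 -1 -1 0

obs A: pose=(-5,3,N) → sL=25/4, sR=5/2, mL=15/4, mR=-25/4
obs B: pose=(-6,-8,S) → sL=20/17, sR=20/13, mL=-80/221, mR=-20/17
sensor matrix S = [[25/4, 5/2], [20/17, 20/13]]; det S = 1475/221
solve [mL_A; mL_B] = S·[w00; w01] and [mR_A; mR_B] = S·[w10; w11]:
  w00 = 1, w01 = -1, w10 = -1, w11 = 0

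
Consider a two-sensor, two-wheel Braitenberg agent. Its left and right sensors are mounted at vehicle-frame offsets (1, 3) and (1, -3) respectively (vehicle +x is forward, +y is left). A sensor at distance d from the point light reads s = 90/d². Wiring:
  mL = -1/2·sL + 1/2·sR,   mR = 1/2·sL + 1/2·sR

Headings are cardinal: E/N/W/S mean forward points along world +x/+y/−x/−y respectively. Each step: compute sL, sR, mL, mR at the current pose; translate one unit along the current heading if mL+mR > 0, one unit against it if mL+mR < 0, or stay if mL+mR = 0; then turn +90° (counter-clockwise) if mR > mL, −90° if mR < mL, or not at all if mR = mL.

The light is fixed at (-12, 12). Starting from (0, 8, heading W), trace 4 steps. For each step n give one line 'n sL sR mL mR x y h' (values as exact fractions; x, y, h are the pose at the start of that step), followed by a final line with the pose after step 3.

0 9/17 45/61 108/1037 657/1037 0 8 W
1 90/221 90/89 5940/19669 13950/19669 -1 8 S
2 45/74 45/104 -675/7696 4005/7696 -1 7 E
3 90/97 90/241 -6480/23377 15210/23377 0 7 N
final 0 8 W

n=0: pose=(0,8,W); sL=9/17, sR=45/61; mL=108/1037, mR=657/1037; mL+mR=45/61 → advance +1; mR−mL=9/17 → turn +1·90°
n=1: pose=(-1,8,S); sL=90/221, sR=90/89; mL=5940/19669, mR=13950/19669; mL+mR=90/89 → advance +1; mR−mL=90/221 → turn +1·90°
n=2: pose=(-1,7,E); sL=45/74, sR=45/104; mL=-675/7696, mR=4005/7696; mL+mR=45/104 → advance +1; mR−mL=45/74 → turn +1·90°
n=3: pose=(0,7,N); sL=90/97, sR=90/241; mL=-6480/23377, mR=15210/23377; mL+mR=90/241 → advance +1; mR−mL=90/97 → turn +1·90°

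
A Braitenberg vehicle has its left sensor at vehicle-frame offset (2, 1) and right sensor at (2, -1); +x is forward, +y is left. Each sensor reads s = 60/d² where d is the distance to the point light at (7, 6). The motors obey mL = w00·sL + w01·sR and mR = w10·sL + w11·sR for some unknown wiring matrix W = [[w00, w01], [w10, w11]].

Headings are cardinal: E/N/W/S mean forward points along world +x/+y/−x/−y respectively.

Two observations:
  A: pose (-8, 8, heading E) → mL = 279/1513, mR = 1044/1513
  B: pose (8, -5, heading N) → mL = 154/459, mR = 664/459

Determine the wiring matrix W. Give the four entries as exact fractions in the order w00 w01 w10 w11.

obs A: pose=(-8,8,E) → sL=30/89, sR=6/17, mL=279/1513, mR=1044/1513
obs B: pose=(8,-5,N) → sL=20/27, sR=12/17, mL=154/459, mR=664/459
sensor matrix S = [[30/89, 6/17], [20/27, 12/17]]; det S = -320/13617
solve [mL_A; mL_B] = S·[w00; w01] and [mR_A; mR_B] = S·[w10; w11]:
  w00 = -1/2, w01 = 1, w10 = 1, w11 = 1

-1/2 1 1 1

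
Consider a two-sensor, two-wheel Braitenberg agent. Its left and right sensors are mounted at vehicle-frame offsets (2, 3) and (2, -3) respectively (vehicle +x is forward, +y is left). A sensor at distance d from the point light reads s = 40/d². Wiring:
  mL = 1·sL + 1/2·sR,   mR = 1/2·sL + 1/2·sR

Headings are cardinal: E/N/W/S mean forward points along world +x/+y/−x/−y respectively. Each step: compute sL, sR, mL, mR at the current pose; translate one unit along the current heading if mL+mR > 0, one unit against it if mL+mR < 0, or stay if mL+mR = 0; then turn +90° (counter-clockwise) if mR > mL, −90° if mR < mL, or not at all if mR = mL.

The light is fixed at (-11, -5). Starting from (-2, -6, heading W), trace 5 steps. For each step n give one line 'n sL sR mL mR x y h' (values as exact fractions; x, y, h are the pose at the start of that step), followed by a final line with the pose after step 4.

n=0: pose=(-2,-6,W); sL=8/13, sR=40/53; mL=684/689, mR=472/689; mL+mR=1156/689 → advance +1; mR−mL=-4/13 → turn -1·90°
n=1: pose=(-3,-6,N); sL=20/13, sR=20/61; mL=1350/793, mR=740/793; mL+mR=2090/793 → advance +1; mR−mL=-10/13 → turn -1·90°
n=2: pose=(-3,-5,E); sL=40/109, sR=40/109; mL=60/109, mR=40/109; mL+mR=100/109 → advance +1; mR−mL=-20/109 → turn -1·90°
n=3: pose=(-2,-5,S); sL=10/37, sR=1; mL=57/74, mR=47/74; mL+mR=52/37 → advance +1; mR−mL=-5/37 → turn -1·90°
n=4: pose=(-2,-6,W); sL=8/13, sR=40/53; mL=684/689, mR=472/689; mL+mR=1156/689 → advance +1; mR−mL=-4/13 → turn -1·90°

0 8/13 40/53 684/689 472/689 -2 -6 W
1 20/13 20/61 1350/793 740/793 -3 -6 N
2 40/109 40/109 60/109 40/109 -3 -5 E
3 10/37 1 57/74 47/74 -2 -5 S
4 8/13 40/53 684/689 472/689 -2 -6 W
final -3 -6 N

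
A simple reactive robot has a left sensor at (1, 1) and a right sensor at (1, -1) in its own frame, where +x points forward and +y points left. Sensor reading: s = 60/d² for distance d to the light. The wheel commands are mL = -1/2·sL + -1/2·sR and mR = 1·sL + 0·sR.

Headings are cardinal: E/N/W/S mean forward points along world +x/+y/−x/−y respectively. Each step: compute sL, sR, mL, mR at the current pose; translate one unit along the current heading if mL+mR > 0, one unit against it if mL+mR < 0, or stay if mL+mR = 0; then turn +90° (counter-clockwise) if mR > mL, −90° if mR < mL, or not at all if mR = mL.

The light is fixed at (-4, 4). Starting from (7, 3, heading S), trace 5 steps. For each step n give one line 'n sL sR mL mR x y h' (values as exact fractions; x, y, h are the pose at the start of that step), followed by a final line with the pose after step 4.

0 15/37 15/26 -945/1924 15/37 7 3 S
1 12/29 12/29 -12/29 12/29 7 4 E
2 60/101 12/29 -1476/2929 60/101 7 4 N
3 3/5 15/26 -153/260 3/5 7 5 W
4 60/121 20/27 -2020/3267 60/121 6 5 S
final 6 6 E

n=0: pose=(7,3,S); sL=15/37, sR=15/26; mL=-945/1924, mR=15/37; mL+mR=-165/1924 → advance -1; mR−mL=1725/1924 → turn +1·90°
n=1: pose=(7,4,E); sL=12/29, sR=12/29; mL=-12/29, mR=12/29; mL+mR=0 → advance +0; mR−mL=24/29 → turn +1·90°
n=2: pose=(7,4,N); sL=60/101, sR=12/29; mL=-1476/2929, mR=60/101; mL+mR=264/2929 → advance +1; mR−mL=3216/2929 → turn +1·90°
n=3: pose=(7,5,W); sL=3/5, sR=15/26; mL=-153/260, mR=3/5; mL+mR=3/260 → advance +1; mR−mL=309/260 → turn +1·90°
n=4: pose=(6,5,S); sL=60/121, sR=20/27; mL=-2020/3267, mR=60/121; mL+mR=-400/3267 → advance -1; mR−mL=3640/3267 → turn +1·90°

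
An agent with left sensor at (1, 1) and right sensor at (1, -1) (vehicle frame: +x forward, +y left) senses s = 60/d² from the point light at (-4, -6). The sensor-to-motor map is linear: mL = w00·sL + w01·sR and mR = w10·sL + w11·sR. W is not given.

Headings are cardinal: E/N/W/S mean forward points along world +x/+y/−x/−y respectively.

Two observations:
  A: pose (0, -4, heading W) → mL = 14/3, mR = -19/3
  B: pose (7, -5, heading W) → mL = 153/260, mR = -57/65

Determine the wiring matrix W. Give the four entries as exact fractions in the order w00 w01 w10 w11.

obs A: pose=(0,-4,W) → sL=6, sR=10/3, mL=14/3, mR=-19/3
obs B: pose=(7,-5,W) → sL=3/5, sR=15/26, mL=153/260, mR=-57/65
sensor matrix S = [[6, 10/3], [3/5, 15/26]]; det S = 19/13
solve [mL_A; mL_B] = S·[w00; w01] and [mR_A; mR_B] = S·[w10; w11]:
  w00 = 1/2, w01 = 1/2, w10 = -1/2, w11 = -1

1/2 1/2 -1/2 -1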